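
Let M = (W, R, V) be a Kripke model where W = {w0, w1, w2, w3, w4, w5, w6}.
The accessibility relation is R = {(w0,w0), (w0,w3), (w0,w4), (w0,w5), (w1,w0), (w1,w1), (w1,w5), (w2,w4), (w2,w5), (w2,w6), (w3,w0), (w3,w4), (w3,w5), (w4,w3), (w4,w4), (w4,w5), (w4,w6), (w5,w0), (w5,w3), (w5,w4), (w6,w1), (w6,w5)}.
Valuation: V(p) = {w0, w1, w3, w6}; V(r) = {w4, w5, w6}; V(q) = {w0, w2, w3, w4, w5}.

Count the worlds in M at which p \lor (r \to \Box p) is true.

5

Let φ = p \lor (r \to \Box p). Evaluate φ at each world:
  w0 (successors {w0, w3, w4, w5}): φ is true.
  w1 (successors {w0, w1, w5}): φ is true.
  w2 (successors {w4, w5, w6}): φ is true.
  w3 (successors {w0, w4, w5}): φ is true.
  w4 (successors {w3, w4, w5, w6}): φ is false.
  w5 (successors {w0, w3, w4}): φ is false.
  w6 (successors {w1, w5}): φ is true.
For instance, at w6:
  At w6: p is true, r \to \Box p is false, so p \lor (r \to \Box p) is true.
    At w6: r is true, \Box p is false, so r \to \Box p is false.
      At w6: \Box p requires p at every successor {w1, w5}.
        p fails at w5, so \Box p is false at w6.
Satisfying worlds: {w0, w1, w2, w3, w6}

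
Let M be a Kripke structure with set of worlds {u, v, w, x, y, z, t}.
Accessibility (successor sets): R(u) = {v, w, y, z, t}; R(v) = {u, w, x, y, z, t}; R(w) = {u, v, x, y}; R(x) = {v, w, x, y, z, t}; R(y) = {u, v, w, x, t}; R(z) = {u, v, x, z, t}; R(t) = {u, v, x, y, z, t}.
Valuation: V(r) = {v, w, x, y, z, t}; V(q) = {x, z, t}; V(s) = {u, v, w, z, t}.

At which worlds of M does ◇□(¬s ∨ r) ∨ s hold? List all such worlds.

u, v, w, x, y, z, t

Let φ = ◇□(¬s ∨ r) ∨ s. Evaluate φ at each world:
  u (successors {v, w, y, z, t}): φ is true.
  v (successors {u, w, x, y, z, t}): φ is true.
  w (successors {u, v, x, y}): φ is true.
  x (successors {v, w, x, y, z, t}): φ is true.
  y (successors {u, v, w, x, t}): φ is true.
  z (successors {u, v, x, z, t}): φ is true.
  t (successors {u, v, x, y, z, t}): φ is true.
For instance, at t:
  At t: ◇□(¬s ∨ r) is true, s is true, so ◇□(¬s ∨ r) ∨ s is true.
    At t: ◇□(¬s ∨ r) requires □(¬s ∨ r) at some successor in {u, v, x, y, z, t}.
      □(¬s ∨ r) holds at u, so ◇□(¬s ∨ r) is true at t.
Satisfying worlds: {u, v, w, x, y, z, t}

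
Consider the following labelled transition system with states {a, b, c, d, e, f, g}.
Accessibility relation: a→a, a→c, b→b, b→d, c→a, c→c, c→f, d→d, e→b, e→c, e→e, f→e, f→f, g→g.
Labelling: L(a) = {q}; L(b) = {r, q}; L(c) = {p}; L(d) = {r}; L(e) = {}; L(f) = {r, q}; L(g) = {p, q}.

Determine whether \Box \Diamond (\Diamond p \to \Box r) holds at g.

No

At g: \Box \Diamond (\Diamond p \to \Box r) requires \Diamond (\Diamond p \to \Box r) at every successor {g}.
  \Diamond (\Diamond p \to \Box r) fails at g, so \Box \Diamond (\Diamond p \to \Box r) is false at g.
    At g: \Diamond (\Diamond p \to \Box r) requires \Diamond p \to \Box r at some successor in {g}.
      At g: \Diamond p \to \Box r is false.
    So \Diamond (\Diamond p \to \Box r) is false at g.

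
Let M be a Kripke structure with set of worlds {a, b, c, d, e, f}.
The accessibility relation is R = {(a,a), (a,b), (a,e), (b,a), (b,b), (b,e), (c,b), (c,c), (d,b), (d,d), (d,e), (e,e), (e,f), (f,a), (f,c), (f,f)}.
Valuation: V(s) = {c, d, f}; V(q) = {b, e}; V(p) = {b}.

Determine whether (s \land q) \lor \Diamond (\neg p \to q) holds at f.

At f: s \land q is false, \Diamond (\neg p \to q) is false, so (s \land q) \lor \Diamond (\neg p \to q) is false.
  At f: \Diamond (\neg p \to q) requires \neg p \to q at some successor in {a, c, f}.
    At a: \neg p \to q is false.
    At c: \neg p \to q is false.
    At f: \neg p \to q is false.
  So \Diamond (\neg p \to q) is false at f.

No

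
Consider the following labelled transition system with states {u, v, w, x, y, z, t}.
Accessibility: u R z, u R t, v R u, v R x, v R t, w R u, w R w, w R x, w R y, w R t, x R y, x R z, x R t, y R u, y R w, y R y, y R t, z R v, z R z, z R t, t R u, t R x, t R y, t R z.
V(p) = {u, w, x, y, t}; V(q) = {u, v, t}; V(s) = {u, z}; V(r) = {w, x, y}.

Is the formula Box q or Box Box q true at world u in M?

No

Recall that Box ψ holds at a world iff ψ holds at every accessible world, and Dia ψ holds iff ψ holds at some accessible world.
At u: Box q is false, Box Box q is false, so Box q or Box Box q is false.
  At u: Box q requires q at every successor {z, t}.
    q fails at z, so Box q is false at u.
  At u: Box Box q requires Box q at every successor {z, t}.
    Box q fails at z, so Box Box q is false at u.
      At z: Box q requires q at every successor {v, z, t}.
        q fails at z, so Box q is false at z.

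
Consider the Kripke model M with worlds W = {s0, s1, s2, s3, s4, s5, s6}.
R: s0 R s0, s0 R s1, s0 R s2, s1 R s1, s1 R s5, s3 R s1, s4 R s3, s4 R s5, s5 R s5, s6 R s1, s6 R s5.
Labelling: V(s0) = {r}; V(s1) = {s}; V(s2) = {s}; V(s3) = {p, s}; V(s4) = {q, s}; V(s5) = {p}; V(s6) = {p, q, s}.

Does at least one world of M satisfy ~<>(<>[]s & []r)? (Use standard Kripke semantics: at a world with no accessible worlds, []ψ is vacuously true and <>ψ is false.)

Let φ = ~<>(<>[]s & []r). Evaluate φ at each world:
  s0 (successors {s0, s1, s2}): φ is true.
  s1 (successors {s1, s5}): φ is true.
  s2 (successors ∅): φ is true.
  s3 (successors {s1}): φ is true.
  s4 (successors {s3, s5}): φ is true.
  s5 (successors {s5}): φ is true.
  s6 (successors {s1, s5}): φ is true.
Detail at s0 (witness):
  At s0: <>(<>[]s & []r) is false, so ~<>(<>[]s & []r) is true.
    At s0: <>(<>[]s & []r) requires <>[]s & []r at some successor in {s0, s1, s2}.
      At s0: <>[]s & []r is false.
      At s1: <>[]s & []r is false.
      At s2: <>[]s & []r is false.
    So <>(<>[]s & []r) is false at s0.

Yes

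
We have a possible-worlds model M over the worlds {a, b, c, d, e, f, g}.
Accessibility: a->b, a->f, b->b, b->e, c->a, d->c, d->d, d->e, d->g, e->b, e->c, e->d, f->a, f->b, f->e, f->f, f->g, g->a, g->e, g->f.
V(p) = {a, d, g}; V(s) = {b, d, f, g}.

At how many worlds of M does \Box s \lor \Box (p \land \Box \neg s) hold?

1

Let φ = \Box s \lor \Box (p \land \Box \neg s). Evaluate φ at each world:
  a (successors {b, f}): φ is true.
  b (successors {b, e}): φ is false.
  c (successors {a}): φ is false.
  d (successors {c, d, e, g}): φ is false.
  e (successors {b, c, d}): φ is false.
  f (successors {a, b, e, f, g}): φ is false.
  g (successors {a, e, f}): φ is false.
For instance, at c:
  At c: \Box s is false, \Box (p \land \Box \neg s) is false, so \Box s \lor \Box (p \land \Box \neg s) is false.
    At c: \Box s requires s at every successor {a}.
      s fails at a, so \Box s is false at c.
    At c: \Box (p \land \Box \neg s) requires p \land \Box \neg s at every successor {a}.
      p \land \Box \neg s fails at a, so \Box (p \land \Box \neg s) is false at c.
Satisfying worlds: {a}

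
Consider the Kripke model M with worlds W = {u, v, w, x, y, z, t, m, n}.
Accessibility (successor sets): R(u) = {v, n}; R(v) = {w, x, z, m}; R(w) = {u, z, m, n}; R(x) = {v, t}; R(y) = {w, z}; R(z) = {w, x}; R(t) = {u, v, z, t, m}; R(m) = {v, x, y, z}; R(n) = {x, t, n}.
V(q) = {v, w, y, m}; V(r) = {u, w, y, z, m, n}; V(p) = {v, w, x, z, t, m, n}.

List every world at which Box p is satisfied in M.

u, v, x, y, z, n

Let φ = Box p. Evaluate φ at each world:
  u (successors {v, n}): φ is true.
  v (successors {w, x, z, m}): φ is true.
  w (successors {u, z, m, n}): φ is false.
  x (successors {v, t}): φ is true.
  y (successors {w, z}): φ is true.
  z (successors {w, x}): φ is true.
  t (successors {u, v, z, t, m}): φ is false.
  m (successors {v, x, y, z}): φ is false.
  n (successors {x, t, n}): φ is true.
For instance, at m:
  At m: Box p requires p at every successor {v, x, y, z}.
    p fails at y, so Box p is false at m.
Satisfying worlds: {u, v, x, y, z, n}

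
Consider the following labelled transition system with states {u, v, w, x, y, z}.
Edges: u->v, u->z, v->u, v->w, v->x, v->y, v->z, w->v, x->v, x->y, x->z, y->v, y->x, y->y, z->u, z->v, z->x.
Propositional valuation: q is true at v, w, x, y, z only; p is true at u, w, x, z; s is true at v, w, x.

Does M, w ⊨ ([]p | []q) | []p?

Recall that []ψ holds at a world iff ψ holds at every accessible world, and <>ψ holds iff ψ holds at some accessible world.
At w: []p | []q is true, []p is false, so ([]p | []q) | []p is true.
  At w: []p is false, []q is true, so []p | []q is true.
    At w: []p requires p at every successor {v}.
      p fails at v, so []p is false at w.
    At w: []q requires q at every successor {v}.
      At v: q is true.
    So []q is true at w.
  At w: []p requires p at every successor {v}.
    p fails at v, so []p is false at w.

Yes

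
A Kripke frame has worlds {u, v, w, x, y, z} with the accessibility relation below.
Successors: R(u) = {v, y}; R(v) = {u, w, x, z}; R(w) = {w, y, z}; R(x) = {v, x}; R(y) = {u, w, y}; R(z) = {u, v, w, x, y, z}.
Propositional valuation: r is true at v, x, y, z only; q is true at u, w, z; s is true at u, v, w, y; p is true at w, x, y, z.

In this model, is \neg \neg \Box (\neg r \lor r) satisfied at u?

At u: \neg \Box (\neg r \lor r) is false, so \neg \neg \Box (\neg r \lor r) is true.
  At u: \Box (\neg r \lor r) is true, so \neg \Box (\neg r \lor r) is false.
    At u: \Box (\neg r \lor r) requires \neg r \lor r at every successor {v, y}.
      At v: \neg r \lor r is true.
      At y: \neg r \lor r is true.
    So \Box (\neg r \lor r) is true at u.

Yes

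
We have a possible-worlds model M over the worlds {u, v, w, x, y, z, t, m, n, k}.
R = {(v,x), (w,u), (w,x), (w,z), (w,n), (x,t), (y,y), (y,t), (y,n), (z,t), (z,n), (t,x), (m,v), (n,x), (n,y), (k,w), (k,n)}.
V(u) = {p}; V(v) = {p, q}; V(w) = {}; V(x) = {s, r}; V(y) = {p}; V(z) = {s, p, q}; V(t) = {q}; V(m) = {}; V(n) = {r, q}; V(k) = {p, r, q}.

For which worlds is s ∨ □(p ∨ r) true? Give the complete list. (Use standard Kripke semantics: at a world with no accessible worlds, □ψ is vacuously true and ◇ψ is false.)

u, v, w, x, z, t, m, n

Let φ = s ∨ □(p ∨ r). Evaluate φ at each world:
  u (successors ∅): φ is true.
  v (successors {x}): φ is true.
  w (successors {u, x, z, n}): φ is true.
  x (successors {t}): φ is true.
  y (successors {y, t, n}): φ is false.
  z (successors {t, n}): φ is true.
  t (successors {x}): φ is true.
  m (successors {v}): φ is true.
  n (successors {x, y}): φ is true.
  k (successors {w, n}): φ is false.
For instance, at k:
  At k: s is false, □(p ∨ r) is false, so s ∨ □(p ∨ r) is false.
    At k: □(p ∨ r) requires p ∨ r at every successor {w, n}.
      p ∨ r fails at w, so □(p ∨ r) is false at k.
Satisfying worlds: {u, v, w, x, z, t, m, n}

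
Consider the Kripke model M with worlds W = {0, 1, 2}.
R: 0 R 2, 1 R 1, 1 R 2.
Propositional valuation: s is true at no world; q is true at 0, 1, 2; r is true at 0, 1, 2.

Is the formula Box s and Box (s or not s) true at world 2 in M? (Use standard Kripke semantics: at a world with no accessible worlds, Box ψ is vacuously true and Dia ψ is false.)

Recall that Box ψ holds at a world iff ψ holds at every accessible world, and Dia ψ holds iff ψ holds at some accessible world.
At 2: Box s is true, Box (s or not s) is true, so Box s and Box (s or not s) is true.
  At 2: no accessible worlds, so Box s holds vacuously.
  At 2: no accessible worlds, so Box (s or not s) holds vacuously.

Yes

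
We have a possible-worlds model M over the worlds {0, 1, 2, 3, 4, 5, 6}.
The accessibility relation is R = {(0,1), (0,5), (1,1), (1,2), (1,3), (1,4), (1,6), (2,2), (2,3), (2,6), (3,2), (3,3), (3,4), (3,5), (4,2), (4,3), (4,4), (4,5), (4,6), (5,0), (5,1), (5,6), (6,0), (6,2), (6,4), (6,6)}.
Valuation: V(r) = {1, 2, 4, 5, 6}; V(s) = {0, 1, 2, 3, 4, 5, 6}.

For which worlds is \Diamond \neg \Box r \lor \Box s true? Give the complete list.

0, 1, 2, 3, 4, 5, 6

Recall that \Box ψ holds at a world iff ψ holds at every accessible world, and \Diamond ψ holds iff ψ holds at some accessible world.
Let φ = \Diamond \neg \Box r \lor \Box s. Evaluate φ at each world:
  0 (successors {1, 5}): φ is true.
  1 (successors {1, 2, 3, 4, 6}): φ is true.
  2 (successors {2, 3, 6}): φ is true.
  3 (successors {2, 3, 4, 5}): φ is true.
  4 (successors {2, 3, 4, 5, 6}): φ is true.
  5 (successors {0, 1, 6}): φ is true.
  6 (successors {0, 2, 4, 6}): φ is true.
For instance, at 5:
  At 5: \Diamond \neg \Box r is true, \Box s is true, so \Diamond \neg \Box r \lor \Box s is true.
    At 5: \Diamond \neg \Box r requires \neg \Box r at some successor in {0, 1, 6}.
      \neg \Box r holds at 1, so \Diamond \neg \Box r is true at 5.
    At 5: \Box s requires s at every successor {0, 1, 6}.
      At 0: s is true.
      At 1: s is true.
      At 6: s is true.
    So \Box s is true at 5.
Satisfying worlds: {0, 1, 2, 3, 4, 5, 6}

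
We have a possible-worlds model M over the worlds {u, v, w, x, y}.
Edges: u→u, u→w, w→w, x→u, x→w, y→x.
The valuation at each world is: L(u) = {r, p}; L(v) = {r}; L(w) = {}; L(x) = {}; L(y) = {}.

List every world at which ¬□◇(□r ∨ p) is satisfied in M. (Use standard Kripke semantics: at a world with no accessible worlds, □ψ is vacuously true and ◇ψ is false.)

u, w, x

Recall that □ψ holds at a world iff ψ holds at every accessible world, and ◇ψ holds iff ψ holds at some accessible world.
Let φ = ¬□◇(□r ∨ p). Evaluate φ at each world:
  u (successors {u, w}): φ is true.
  v (successors ∅): φ is false.
  w (successors {w}): φ is true.
  x (successors {u, w}): φ is true.
  y (successors {x}): φ is false.
For instance, at y:
  At y: □◇(□r ∨ p) is true, so ¬□◇(□r ∨ p) is false.
    At y: □◇(□r ∨ p) requires ◇(□r ∨ p) at every successor {x}.
      At x: ◇(□r ∨ p) is true.
    So □◇(□r ∨ p) is true at y.
Satisfying worlds: {u, w, x}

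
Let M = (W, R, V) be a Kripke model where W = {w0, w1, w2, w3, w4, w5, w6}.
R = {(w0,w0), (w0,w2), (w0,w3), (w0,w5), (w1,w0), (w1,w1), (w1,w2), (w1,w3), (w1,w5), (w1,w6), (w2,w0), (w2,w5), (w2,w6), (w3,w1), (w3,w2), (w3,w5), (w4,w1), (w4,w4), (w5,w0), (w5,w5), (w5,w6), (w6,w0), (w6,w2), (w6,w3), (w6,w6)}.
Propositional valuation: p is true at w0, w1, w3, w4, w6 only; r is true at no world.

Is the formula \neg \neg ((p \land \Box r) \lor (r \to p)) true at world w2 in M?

Yes

Recall that \Box ψ holds at a world iff ψ holds at every accessible world, and \Diamond ψ holds iff ψ holds at some accessible world.
At w2: \neg ((p \land \Box r) \lor (r \to p)) is false, so \neg \neg ((p \land \Box r) \lor (r \to p)) is true.
  At w2: (p \land \Box r) \lor (r \to p) is true, so \neg ((p \land \Box r) \lor (r \to p)) is false.
    At w2: p \land \Box r is false, r \to p is true, so (p \land \Box r) \lor (r \to p) is true.
      At w2: p is false, \Box r is false, so p \land \Box r is false.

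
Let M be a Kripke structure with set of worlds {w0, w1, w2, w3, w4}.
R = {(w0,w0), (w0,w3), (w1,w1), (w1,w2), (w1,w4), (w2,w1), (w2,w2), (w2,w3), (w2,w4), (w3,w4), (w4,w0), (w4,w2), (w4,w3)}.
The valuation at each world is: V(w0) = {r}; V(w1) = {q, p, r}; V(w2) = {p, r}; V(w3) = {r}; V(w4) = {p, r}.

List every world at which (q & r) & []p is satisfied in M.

Let φ = (q & r) & []p. Evaluate φ at each world:
  w0 (successors {w0, w3}): φ is false.
  w1 (successors {w1, w2, w4}): φ is true.
  w2 (successors {w1, w2, w3, w4}): φ is false.
  w3 (successors {w4}): φ is false.
  w4 (successors {w0, w2, w3}): φ is false.
For instance, at w3:
  At w3: q & r is false, []p is true, so (q & r) & []p is false.
    At w3: []p requires p at every successor {w4}.
      At w4: p is true.
    So []p is true at w3.
Satisfying worlds: {w1}

w1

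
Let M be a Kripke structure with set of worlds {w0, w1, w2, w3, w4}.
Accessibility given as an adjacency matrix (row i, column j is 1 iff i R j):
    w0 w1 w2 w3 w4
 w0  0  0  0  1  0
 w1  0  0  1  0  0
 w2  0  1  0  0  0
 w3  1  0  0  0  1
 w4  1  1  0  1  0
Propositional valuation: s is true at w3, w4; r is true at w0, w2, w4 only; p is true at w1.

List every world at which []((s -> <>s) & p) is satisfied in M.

w2

Let φ = []((s -> <>s) & p). Evaluate φ at each world:
  w0 (successors {w3}): φ is false.
  w1 (successors {w2}): φ is false.
  w2 (successors {w1}): φ is true.
  w3 (successors {w0, w4}): φ is false.
  w4 (successors {w0, w1, w3}): φ is false.
For instance, at w2:
  At w2: []((s -> <>s) & p) requires (s -> <>s) & p at every successor {w1}.
      At w1: s -> <>s is true, p is true, so (s -> <>s) & p is true.
  So []((s -> <>s) & p) is true at w2.
Satisfying worlds: {w2}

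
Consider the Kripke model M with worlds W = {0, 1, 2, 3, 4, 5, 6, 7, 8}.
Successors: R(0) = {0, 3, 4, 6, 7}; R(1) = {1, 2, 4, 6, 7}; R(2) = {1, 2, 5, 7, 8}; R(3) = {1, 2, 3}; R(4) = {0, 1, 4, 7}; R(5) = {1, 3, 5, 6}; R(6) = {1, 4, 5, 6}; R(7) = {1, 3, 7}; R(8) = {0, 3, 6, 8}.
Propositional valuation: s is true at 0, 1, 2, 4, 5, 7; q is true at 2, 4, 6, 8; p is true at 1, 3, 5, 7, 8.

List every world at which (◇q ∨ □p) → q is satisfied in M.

Recall that □ψ holds at a world iff ψ holds at every accessible world, and ◇ψ holds iff ψ holds at some accessible world.
Let φ = (◇q ∨ □p) → q. Evaluate φ at each world:
  0 (successors {0, 3, 4, 6, 7}): φ is false.
  1 (successors {1, 2, 4, 6, 7}): φ is false.
  2 (successors {1, 2, 5, 7, 8}): φ is true.
  3 (successors {1, 2, 3}): φ is false.
  4 (successors {0, 1, 4, 7}): φ is true.
  5 (successors {1, 3, 5, 6}): φ is false.
  6 (successors {1, 4, 5, 6}): φ is true.
  7 (successors {1, 3, 7}): φ is false.
  8 (successors {0, 3, 6, 8}): φ is true.
For instance, at 0:
  At 0: ◇q ∨ □p is true, q is false, so (◇q ∨ □p) → q is false.
    At 0: ◇q is true, □p is false, so ◇q ∨ □p is true.
      At 0: ◇q requires q at some successor in {0, 3, 4, 6, 7}.
        q holds at 4, so ◇q is true at 0.
      At 0: □p requires p at every successor {0, 3, 4, 6, 7}.
        p fails at 0, so □p is false at 0.
Satisfying worlds: {2, 4, 6, 8}

2, 4, 6, 8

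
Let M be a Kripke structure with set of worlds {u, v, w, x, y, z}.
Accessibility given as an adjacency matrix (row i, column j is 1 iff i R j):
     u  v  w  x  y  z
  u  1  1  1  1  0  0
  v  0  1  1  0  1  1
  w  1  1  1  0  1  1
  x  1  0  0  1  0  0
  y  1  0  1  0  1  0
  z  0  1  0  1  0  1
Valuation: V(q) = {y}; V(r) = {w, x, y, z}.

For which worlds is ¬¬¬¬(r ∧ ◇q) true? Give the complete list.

w, y

Let φ = ¬¬¬¬(r ∧ ◇q). Evaluate φ at each world:
  u (successors {u, v, w, x}): φ is false.
  v (successors {v, w, y, z}): φ is false.
  w (successors {u, v, w, y, z}): φ is true.
  x (successors {u, x}): φ is false.
  y (successors {u, w, y}): φ is true.
  z (successors {v, x, z}): φ is false.
For instance, at u:
  At u: ¬¬¬(r ∧ ◇q) is true, so ¬¬¬¬(r ∧ ◇q) is false.
    At u: ¬¬(r ∧ ◇q) is false, so ¬¬¬(r ∧ ◇q) is true.
      At u: ¬(r ∧ ◇q) is true, so ¬¬(r ∧ ◇q) is false.
Satisfying worlds: {w, y}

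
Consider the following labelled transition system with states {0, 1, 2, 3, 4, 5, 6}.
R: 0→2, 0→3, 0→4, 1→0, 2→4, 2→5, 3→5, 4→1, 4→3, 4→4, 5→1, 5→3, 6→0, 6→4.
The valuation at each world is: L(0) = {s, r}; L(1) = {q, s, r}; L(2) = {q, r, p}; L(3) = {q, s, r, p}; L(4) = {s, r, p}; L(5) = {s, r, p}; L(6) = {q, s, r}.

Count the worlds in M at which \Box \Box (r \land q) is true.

1

Let φ = \Box \Box (r \land q). Evaluate φ at each world:
  0 (successors {2, 3, 4}): φ is false.
  1 (successors {0}): φ is false.
  2 (successors {4, 5}): φ is false.
  3 (successors {5}): φ is true.
  4 (successors {1, 3, 4}): φ is false.
  5 (successors {1, 3}): φ is false.
  6 (successors {0, 4}): φ is false.
For instance, at 1:
  At 1: \Box \Box (r \land q) requires \Box (r \land q) at every successor {0}.
    \Box (r \land q) fails at 0, so \Box \Box (r \land q) is false at 1.
      At 0: \Box (r \land q) requires r \land q at every successor {2, 3, 4}.
        r \land q fails at 4, so \Box (r \land q) is false at 0.
Satisfying worlds: {3}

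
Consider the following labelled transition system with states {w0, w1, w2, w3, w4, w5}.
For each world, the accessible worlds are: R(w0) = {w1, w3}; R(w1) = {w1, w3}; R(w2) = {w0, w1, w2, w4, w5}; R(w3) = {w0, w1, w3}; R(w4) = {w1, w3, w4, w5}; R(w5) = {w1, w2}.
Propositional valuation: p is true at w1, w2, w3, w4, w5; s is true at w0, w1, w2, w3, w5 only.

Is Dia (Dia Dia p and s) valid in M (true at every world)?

Yes

Let φ = Dia (Dia Dia p and s). Evaluate φ at each world:
  w0 (successors {w1, w3}): φ is true.
  w1 (successors {w1, w3}): φ is true.
  w2 (successors {w0, w1, w2, w4, w5}): φ is true.
  w3 (successors {w0, w1, w3}): φ is true.
  w4 (successors {w1, w3, w4, w5}): φ is true.
  w5 (successors {w1, w2}): φ is true.
For instance, at w3:
  At w3: Dia (Dia Dia p and s) requires Dia Dia p and s at some successor in {w0, w1, w3}.
    Dia Dia p and s holds at w0, so Dia (Dia Dia p and s) is true at w3.
      At w0: Dia Dia p is true, s is true, so Dia Dia p and s is true.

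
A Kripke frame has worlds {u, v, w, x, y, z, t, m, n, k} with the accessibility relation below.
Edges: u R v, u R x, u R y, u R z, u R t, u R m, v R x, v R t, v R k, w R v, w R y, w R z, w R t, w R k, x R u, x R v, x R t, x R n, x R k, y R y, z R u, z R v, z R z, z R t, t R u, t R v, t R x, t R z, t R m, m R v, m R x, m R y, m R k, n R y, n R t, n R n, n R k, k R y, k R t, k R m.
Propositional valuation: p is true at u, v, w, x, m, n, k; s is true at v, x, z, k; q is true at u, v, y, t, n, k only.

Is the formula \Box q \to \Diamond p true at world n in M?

Yes

At n: \Box q is true, \Diamond p is true, so \Box q \to \Diamond p is true.
  At n: \Box q requires q at every successor {y, t, n, k}.
    At y: q is true.
    At t: q is true.
    At n: q is true.
    At k: q is true.
  So \Box q is true at n.
  At n: \Diamond p requires p at some successor in {y, t, n, k}.
    p holds at n, so \Diamond p is true at n.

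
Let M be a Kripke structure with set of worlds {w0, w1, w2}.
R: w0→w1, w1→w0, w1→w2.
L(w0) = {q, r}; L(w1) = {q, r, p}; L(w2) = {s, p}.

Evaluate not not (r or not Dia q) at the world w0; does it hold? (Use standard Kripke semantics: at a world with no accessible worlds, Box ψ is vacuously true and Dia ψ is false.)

Yes

At w0: not (r or not Dia q) is false, so not not (r or not Dia q) is true.
  At w0: r or not Dia q is true, so not (r or not Dia q) is false.
    At w0: r is true, not Dia q is false, so r or not Dia q is true.
      At w0: Dia q is true, so not Dia q is false.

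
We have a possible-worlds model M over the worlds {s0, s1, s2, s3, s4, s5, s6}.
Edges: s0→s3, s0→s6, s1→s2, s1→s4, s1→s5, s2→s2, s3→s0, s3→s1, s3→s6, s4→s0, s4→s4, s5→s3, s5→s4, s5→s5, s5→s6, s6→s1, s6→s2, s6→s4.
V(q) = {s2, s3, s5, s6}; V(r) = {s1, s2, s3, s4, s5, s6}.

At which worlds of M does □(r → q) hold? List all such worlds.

s0, s2

Let φ = □(r → q). Evaluate φ at each world:
  s0 (successors {s3, s6}): φ is true.
  s1 (successors {s2, s4, s5}): φ is false.
  s2 (successors {s2}): φ is true.
  s3 (successors {s0, s1, s6}): φ is false.
  s4 (successors {s0, s4}): φ is false.
  s5 (successors {s3, s4, s5, s6}): φ is false.
  s6 (successors {s1, s2, s4}): φ is false.
For instance, at s0:
  At s0: □(r → q) requires r → q at every successor {s3, s6}.
    At s3: r → q is true.
    At s6: r → q is true.
  So □(r → q) is true at s0.
Satisfying worlds: {s0, s2}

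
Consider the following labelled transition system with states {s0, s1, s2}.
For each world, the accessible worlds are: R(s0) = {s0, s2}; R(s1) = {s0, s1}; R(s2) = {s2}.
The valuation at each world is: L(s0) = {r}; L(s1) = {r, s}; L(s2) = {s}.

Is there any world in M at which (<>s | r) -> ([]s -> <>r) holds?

Let φ = (<>s | r) -> ([]s -> <>r). Evaluate φ at each world:
  s0 (successors {s0, s2}): φ is true.
  s1 (successors {s0, s1}): φ is true.
  s2 (successors {s2}): φ is false.
Detail at s0 (witness):
  At s0: <>s | r is true, []s -> <>r is true, so (<>s | r) -> ([]s -> <>r) is true.
    At s0: <>s is true, r is true, so <>s | r is true.
      At s0: <>s requires s at some successor in {s0, s2}.
        s holds at s2, so <>s is true at s0.
    At s0: []s is false, <>r is true, so []s -> <>r is true.
      At s0: []s requires s at every successor {s0, s2}.
        s fails at s0, so []s is false at s0.
      At s0: <>r requires r at some successor in {s0, s2}.
        r holds at s0, so <>r is true at s0.

Yes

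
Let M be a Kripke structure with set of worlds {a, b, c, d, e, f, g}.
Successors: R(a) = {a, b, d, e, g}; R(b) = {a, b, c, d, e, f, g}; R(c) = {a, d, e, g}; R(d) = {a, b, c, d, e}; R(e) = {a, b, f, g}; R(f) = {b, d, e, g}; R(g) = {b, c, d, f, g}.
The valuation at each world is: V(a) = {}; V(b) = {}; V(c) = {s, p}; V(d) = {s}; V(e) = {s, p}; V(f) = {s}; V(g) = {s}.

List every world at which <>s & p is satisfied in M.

Let φ = <>s & p. Evaluate φ at each world:
  a (successors {a, b, d, e, g}): φ is false.
  b (successors {a, b, c, d, e, f, g}): φ is false.
  c (successors {a, d, e, g}): φ is true.
  d (successors {a, b, c, d, e}): φ is false.
  e (successors {a, b, f, g}): φ is true.
  f (successors {b, d, e, g}): φ is false.
  g (successors {b, c, d, f, g}): φ is false.
For instance, at g:
  At g: <>s is true, p is false, so <>s & p is false.
    At g: <>s requires s at some successor in {b, c, d, f, g}.
      s holds at c, so <>s is true at g.
Satisfying worlds: {c, e}

c, e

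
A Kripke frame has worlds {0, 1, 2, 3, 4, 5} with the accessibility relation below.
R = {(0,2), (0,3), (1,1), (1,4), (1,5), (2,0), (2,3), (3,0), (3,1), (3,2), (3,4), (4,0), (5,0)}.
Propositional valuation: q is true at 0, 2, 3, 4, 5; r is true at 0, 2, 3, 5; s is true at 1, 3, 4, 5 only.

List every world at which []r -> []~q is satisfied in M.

Let φ = []r -> []~q. Evaluate φ at each world:
  0 (successors {2, 3}): φ is false.
  1 (successors {1, 4, 5}): φ is true.
  2 (successors {0, 3}): φ is false.
  3 (successors {0, 1, 2, 4}): φ is true.
  4 (successors {0}): φ is false.
  5 (successors {0}): φ is false.
For instance, at 2:
  At 2: []r is true, []~q is false, so []r -> []~q is false.
    At 2: []r requires r at every successor {0, 3}.
      At 0: r is true.
      At 3: r is true.
    So []r is true at 2.
    At 2: []~q requires ~q at every successor {0, 3}.
      ~q fails at 0, so []~q is false at 2.
Satisfying worlds: {1, 3}

1, 3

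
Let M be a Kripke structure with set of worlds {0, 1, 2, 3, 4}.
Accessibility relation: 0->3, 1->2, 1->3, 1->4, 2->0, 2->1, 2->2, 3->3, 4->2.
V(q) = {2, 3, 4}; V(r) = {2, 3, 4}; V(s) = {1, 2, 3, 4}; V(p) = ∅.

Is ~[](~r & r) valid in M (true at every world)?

Yes

Let φ = ~[](~r & r). Evaluate φ at each world:
  0 (successors {3}): φ is true.
  1 (successors {2, 3, 4}): φ is true.
  2 (successors {0, 1, 2}): φ is true.
  3 (successors {3}): φ is true.
  4 (successors {2}): φ is true.
For instance, at 0:
  At 0: [](~r & r) is false, so ~[](~r & r) is true.
    At 0: [](~r & r) requires ~r & r at every successor {3}.
      ~r & r fails at 3, so [](~r & r) is false at 0.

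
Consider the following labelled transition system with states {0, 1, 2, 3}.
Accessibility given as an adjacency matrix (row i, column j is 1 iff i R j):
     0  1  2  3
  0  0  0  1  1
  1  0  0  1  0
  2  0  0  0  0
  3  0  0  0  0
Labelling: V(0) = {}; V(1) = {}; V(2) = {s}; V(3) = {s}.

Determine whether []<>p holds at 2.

Recall that []ψ holds at a world iff ψ holds at every accessible world, and <>ψ holds iff ψ holds at some accessible world.
At 2: no accessible worlds, so []<>p holds vacuously.

Yes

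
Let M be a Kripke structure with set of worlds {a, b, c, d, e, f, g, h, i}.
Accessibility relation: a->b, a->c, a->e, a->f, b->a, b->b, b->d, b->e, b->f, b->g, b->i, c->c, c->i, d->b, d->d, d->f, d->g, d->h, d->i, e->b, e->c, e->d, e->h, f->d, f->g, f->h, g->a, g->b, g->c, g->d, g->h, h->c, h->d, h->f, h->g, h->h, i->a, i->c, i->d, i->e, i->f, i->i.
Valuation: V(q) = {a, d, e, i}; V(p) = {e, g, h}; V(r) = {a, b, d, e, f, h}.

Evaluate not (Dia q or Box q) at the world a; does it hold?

No

Recall that Box ψ holds at a world iff ψ holds at every accessible world, and Dia ψ holds iff ψ holds at some accessible world.
At a: Dia q or Box q is true, so not (Dia q or Box q) is false.
  At a: Dia q is true, Box q is false, so Dia q or Box q is true.
    At a: Dia q requires q at some successor in {b, c, e, f}.
      q holds at e, so Dia q is true at a.
    At a: Box q requires q at every successor {b, c, e, f}.
      q fails at b, so Box q is false at a.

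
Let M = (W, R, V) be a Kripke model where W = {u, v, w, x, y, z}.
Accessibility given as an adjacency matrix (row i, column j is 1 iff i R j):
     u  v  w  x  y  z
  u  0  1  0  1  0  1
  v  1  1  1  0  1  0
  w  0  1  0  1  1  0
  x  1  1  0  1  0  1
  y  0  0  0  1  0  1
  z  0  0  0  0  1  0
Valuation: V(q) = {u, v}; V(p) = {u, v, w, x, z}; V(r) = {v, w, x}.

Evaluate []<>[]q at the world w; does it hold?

No

At w: []<>[]q requires <>[]q at every successor {v, x, y}.
  <>[]q fails at v, so []<>[]q is false at w.
    At v: <>[]q requires []q at some successor in {u, v, w, y}.
      At u: []q is false.
      At v: []q is false.
      At w: []q is false.
      At y: []q is false.
    So <>[]q is false at v.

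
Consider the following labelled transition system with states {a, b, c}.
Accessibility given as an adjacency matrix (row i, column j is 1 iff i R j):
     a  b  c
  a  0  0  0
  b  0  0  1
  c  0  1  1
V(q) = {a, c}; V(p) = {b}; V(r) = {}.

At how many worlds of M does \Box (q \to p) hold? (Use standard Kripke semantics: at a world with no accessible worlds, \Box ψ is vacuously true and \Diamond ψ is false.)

Let φ = \Box (q \to p). Evaluate φ at each world:
  a (successors ∅): φ is true.
  b (successors {c}): φ is false.
  c (successors {b, c}): φ is false.
For instance, at c:
  At c: \Box (q \to p) requires q \to p at every successor {b, c}.
    q \to p fails at c, so \Box (q \to p) is false at c.
Satisfying worlds: {a}

1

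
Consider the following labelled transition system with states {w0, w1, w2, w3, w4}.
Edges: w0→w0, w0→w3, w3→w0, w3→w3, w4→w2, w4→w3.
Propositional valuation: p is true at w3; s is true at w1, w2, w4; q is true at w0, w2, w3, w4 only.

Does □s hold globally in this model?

No

Let φ = □s. Evaluate φ at each world:
  w0 (successors {w0, w3}): φ is false.
  w1 (successors ∅): φ is true.
  w2 (successors ∅): φ is true.
  w3 (successors {w0, w3}): φ is false.
  w4 (successors {w2, w3}): φ is false.
Detail at w0 (counterexample):
  At w0: □s requires s at every successor {w0, w3}.
    s fails at w0, so □s is false at w0.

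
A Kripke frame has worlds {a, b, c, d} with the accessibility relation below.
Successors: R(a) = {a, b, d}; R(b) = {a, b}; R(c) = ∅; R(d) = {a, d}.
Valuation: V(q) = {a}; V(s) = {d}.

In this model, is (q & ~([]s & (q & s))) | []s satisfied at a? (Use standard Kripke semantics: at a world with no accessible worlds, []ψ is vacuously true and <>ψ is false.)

Yes

At a: q & ~([]s & (q & s)) is true, []s is false, so (q & ~([]s & (q & s))) | []s is true.
  At a: q is true, ~([]s & (q & s)) is true, so q & ~([]s & (q & s)) is true.
    At a: []s & (q & s) is false, so ~([]s & (q & s)) is true.
      At a: []s is false, q & s is false, so []s & (q & s) is false.
  At a: []s requires s at every successor {a, b, d}.
    s fails at a, so []s is false at a.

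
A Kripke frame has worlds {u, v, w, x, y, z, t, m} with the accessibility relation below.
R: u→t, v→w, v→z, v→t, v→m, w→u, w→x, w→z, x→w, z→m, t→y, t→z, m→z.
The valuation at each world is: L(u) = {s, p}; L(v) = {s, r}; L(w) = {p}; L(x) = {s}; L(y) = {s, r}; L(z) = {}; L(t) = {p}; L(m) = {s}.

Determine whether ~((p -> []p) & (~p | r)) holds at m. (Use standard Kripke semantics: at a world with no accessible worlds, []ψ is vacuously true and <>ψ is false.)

At m: (p -> []p) & (~p | r) is true, so ~((p -> []p) & (~p | r)) is false.
  At m: p -> []p is true, ~p | r is true, so (p -> []p) & (~p | r) is true.
    At m: p is false, []p is false, so p -> []p is true.
      At m: []p requires p at every successor {z}.
        p fails at z, so []p is false at m.

No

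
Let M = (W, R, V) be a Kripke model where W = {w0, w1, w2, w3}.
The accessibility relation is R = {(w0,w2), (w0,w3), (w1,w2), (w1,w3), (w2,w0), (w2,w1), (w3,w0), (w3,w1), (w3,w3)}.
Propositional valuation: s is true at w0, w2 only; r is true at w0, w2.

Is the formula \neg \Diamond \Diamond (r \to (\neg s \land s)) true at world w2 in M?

At w2: \Diamond \Diamond (r \to (\neg s \land s)) is true, so \neg \Diamond \Diamond (r \to (\neg s \land s)) is false.
  At w2: \Diamond \Diamond (r \to (\neg s \land s)) requires \Diamond (r \to (\neg s \land s)) at some successor in {w0, w1}.
    \Diamond (r \to (\neg s \land s)) holds at w0, so \Diamond \Diamond (r \to (\neg s \land s)) is true at w2.
      At w0: \Diamond (r \to (\neg s \land s)) requires r \to (\neg s \land s) at some successor in {w2, w3}.
        r \to (\neg s \land s) holds at w3, so \Diamond (r \to (\neg s \land s)) is true at w0.

No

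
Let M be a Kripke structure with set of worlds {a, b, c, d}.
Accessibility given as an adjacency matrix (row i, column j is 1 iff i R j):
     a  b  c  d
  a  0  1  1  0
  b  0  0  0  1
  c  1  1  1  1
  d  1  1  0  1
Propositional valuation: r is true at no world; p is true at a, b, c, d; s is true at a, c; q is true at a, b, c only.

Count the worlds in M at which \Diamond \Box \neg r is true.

Let φ = \Diamond \Box \neg r. Evaluate φ at each world:
  a (successors {b, c}): φ is true.
  b (successors {d}): φ is true.
  c (successors {a, b, c, d}): φ is true.
  d (successors {a, b, d}): φ is true.
For instance, at d:
  At d: \Diamond \Box \neg r requires \Box \neg r at some successor in {a, b, d}.
    \Box \neg r holds at a, so \Diamond \Box \neg r is true at d.
      At a: \Box \neg r requires \neg r at every successor {b, c}.
        At b: \neg r is true.
        At c: \neg r is true.
      So \Box \neg r is true at a.
Satisfying worlds: {a, b, c, d}

4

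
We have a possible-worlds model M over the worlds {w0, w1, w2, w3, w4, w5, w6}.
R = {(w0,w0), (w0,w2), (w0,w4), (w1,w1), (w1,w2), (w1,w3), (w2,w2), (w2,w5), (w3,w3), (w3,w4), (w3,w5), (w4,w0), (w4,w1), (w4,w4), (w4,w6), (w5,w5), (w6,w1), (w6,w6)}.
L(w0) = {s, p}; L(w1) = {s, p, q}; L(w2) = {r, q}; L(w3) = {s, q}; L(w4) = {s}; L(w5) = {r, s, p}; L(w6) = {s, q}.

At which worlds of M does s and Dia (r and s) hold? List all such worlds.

w3, w5

Let φ = s and Dia (r and s). Evaluate φ at each world:
  w0 (successors {w0, w2, w4}): φ is false.
  w1 (successors {w1, w2, w3}): φ is false.
  w2 (successors {w2, w5}): φ is false.
  w3 (successors {w3, w4, w5}): φ is true.
  w4 (successors {w0, w1, w4, w6}): φ is false.
  w5 (successors {w5}): φ is true.
  w6 (successors {w1, w6}): φ is false.
For instance, at w5:
  At w5: s is true, Dia (r and s) is true, so s and Dia (r and s) is true.
    At w5: Dia (r and s) requires r and s at some successor in {w5}.
      r and s holds at w5, so Dia (r and s) is true at w5.
Satisfying worlds: {w3, w5}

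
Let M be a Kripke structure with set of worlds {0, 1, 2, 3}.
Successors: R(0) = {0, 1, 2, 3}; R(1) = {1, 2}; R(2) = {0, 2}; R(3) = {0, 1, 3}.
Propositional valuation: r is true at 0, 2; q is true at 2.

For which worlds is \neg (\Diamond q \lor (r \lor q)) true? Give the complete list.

Let φ = \neg (\Diamond q \lor (r \lor q)). Evaluate φ at each world:
  0 (successors {0, 1, 2, 3}): φ is false.
  1 (successors {1, 2}): φ is false.
  2 (successors {0, 2}): φ is false.
  3 (successors {0, 1, 3}): φ is true.
For instance, at 0:
  At 0: \Diamond q \lor (r \lor q) is true, so \neg (\Diamond q \lor (r \lor q)) is false.
    At 0: \Diamond q is true, r \lor q is true, so \Diamond q \lor (r \lor q) is true.
      At 0: \Diamond q requires q at some successor in {0, 1, 2, 3}.
        q holds at 2, so \Diamond q is true at 0.
Satisfying worlds: {3}

3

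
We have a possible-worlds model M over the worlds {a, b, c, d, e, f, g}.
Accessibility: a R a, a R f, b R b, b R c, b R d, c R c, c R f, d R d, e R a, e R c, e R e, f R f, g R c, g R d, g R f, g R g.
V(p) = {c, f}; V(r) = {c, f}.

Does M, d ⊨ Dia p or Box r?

No

At d: Dia p is false, Box r is false, so Dia p or Box r is false.
  At d: Dia p requires p at some successor in {d}.
    At d: p is false.
  So Dia p is false at d.
  At d: Box r requires r at every successor {d}.
    r fails at d, so Box r is false at d.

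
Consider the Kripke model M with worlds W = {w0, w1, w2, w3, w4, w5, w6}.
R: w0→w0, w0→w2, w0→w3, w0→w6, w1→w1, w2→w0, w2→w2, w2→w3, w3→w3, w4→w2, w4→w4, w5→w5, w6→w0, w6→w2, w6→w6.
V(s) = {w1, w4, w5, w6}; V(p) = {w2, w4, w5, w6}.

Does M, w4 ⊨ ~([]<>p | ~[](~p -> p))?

At w4: []<>p | ~[](~p -> p) is true, so ~([]<>p | ~[](~p -> p)) is false.
  At w4: []<>p is true, ~[](~p -> p) is false, so []<>p | ~[](~p -> p) is true.
    At w4: []<>p requires <>p at every successor {w2, w4}.
      At w2: <>p is true.
      At w4: <>p is true.
    So []<>p is true at w4.
    At w4: [](~p -> p) is true, so ~[](~p -> p) is false.
      At w4: [](~p -> p) requires ~p -> p at every successor {w2, w4}.
        At w2: ~p -> p is true.
        At w4: ~p -> p is true.
      So [](~p -> p) is true at w4.

No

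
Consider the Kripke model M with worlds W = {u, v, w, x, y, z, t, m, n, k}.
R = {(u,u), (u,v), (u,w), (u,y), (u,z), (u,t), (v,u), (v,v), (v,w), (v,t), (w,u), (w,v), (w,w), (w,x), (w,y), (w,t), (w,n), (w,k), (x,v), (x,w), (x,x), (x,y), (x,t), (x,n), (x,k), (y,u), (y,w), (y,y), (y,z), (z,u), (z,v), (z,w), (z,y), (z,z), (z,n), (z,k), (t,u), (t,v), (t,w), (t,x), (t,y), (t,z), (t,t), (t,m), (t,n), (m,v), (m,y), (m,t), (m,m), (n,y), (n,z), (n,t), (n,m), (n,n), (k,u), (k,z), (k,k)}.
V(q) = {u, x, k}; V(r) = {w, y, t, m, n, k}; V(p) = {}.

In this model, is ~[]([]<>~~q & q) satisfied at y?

Yes

At y: []([]<>~~q & q) is false, so ~[]([]<>~~q & q) is true.
  At y: []([]<>~~q & q) requires []<>~~q & q at every successor {u, w, y, z}.
    []<>~~q & q fails at w, so []([]<>~~q & q) is false at y.
      At w: []<>~~q is false, q is false, so []<>~~q & q is false.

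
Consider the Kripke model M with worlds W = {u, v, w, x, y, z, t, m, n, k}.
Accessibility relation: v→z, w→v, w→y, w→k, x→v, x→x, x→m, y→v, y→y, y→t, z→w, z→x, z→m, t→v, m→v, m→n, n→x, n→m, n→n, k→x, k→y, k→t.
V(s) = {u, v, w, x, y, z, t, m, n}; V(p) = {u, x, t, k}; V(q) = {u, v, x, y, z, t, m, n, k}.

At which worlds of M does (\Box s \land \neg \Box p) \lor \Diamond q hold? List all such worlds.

v, w, x, y, z, t, m, n, k

Let φ = (\Box s \land \neg \Box p) \lor \Diamond q. Evaluate φ at each world:
  u (successors ∅): φ is false.
  v (successors {z}): φ is true.
  w (successors {v, y, k}): φ is true.
  x (successors {v, x, m}): φ is true.
  y (successors {v, y, t}): φ is true.
  z (successors {w, x, m}): φ is true.
  t (successors {v}): φ is true.
  m (successors {v, n}): φ is true.
  n (successors {x, m, n}): φ is true.
  k (successors {x, y, t}): φ is true.
For instance, at v:
  At v: \Box s \land \neg \Box p is true, \Diamond q is true, so (\Box s \land \neg \Box p) \lor \Diamond q is true.
    At v: \Box s is true, \neg \Box p is true, so \Box s \land \neg \Box p is true.
      At v: \Box s requires s at every successor {z}.
        At z: s is true.
      So \Box s is true at v.
      At v: \Box p is false, so \neg \Box p is true.
    At v: \Diamond q requires q at some successor in {z}.
      q holds at z, so \Diamond q is true at v.
Satisfying worlds: {v, w, x, y, z, t, m, n, k}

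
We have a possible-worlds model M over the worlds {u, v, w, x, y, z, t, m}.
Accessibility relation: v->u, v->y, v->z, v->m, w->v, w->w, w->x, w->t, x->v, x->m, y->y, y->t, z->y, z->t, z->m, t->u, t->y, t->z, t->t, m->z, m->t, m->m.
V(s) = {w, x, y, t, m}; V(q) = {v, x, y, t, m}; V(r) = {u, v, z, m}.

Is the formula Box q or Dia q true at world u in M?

Yes

At u: Box q is true, Dia q is false, so Box q or Dia q is true.
  At u: no accessible worlds, so Box q holds vacuously.
  At u: no accessible worlds, so Dia q is false.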